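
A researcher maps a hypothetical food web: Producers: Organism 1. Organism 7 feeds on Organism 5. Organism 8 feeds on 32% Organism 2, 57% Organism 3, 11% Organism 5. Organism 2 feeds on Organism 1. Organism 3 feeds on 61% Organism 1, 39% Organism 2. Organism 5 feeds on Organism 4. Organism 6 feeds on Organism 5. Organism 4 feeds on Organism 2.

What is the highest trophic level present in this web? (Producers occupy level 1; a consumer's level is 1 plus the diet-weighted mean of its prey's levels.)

5

Organism 2: 1 + 1 = 2
Organism 3: 1 + (0.61×1 + 0.39×2) = 2.39
Organism 4: 1 + 2 = 3
Organism 5: 1 + 3 = 4
Organism 6: 1 + 4 = 5
Organism 7: 1 + 4 = 5
Organism 8: 1 + (0.32×2 + 0.57×2.39 + 0.11×4) = 3.4423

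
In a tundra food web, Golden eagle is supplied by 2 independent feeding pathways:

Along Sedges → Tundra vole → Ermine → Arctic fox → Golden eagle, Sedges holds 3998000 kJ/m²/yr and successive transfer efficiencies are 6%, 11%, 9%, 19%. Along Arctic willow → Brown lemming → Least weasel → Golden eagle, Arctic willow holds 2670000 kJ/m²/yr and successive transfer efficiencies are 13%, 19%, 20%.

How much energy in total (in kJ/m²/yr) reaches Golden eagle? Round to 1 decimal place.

Via Sedges: 3998000 × 0.06 × 0.11 × 0.09 × 0.19 = 451.21428 kJ/m²/yr
Via Arctic willow: 2670000 × 0.13 × 0.19 × 0.2 = 13189.8 kJ/m²/yr
Total at Golden eagle: 451.21428 + 13189.8 = 13641.01428 kJ/m²/yr

13641.0 kJ/m²/yr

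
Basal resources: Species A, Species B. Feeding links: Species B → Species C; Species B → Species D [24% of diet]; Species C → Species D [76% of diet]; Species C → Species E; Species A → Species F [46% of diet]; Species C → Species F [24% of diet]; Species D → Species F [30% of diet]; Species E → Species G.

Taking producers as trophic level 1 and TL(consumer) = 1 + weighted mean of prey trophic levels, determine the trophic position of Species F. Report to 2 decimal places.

2.77

Species C: 1 + 1 = 2
Species D: 1 + (0.24×1 + 0.76×2) = 2.76
Species E: 1 + 2 = 3
Species F: 1 + (0.46×1 + 0.24×2 + 0.3×2.76) = 2.768
Species G: 1 + 3 = 4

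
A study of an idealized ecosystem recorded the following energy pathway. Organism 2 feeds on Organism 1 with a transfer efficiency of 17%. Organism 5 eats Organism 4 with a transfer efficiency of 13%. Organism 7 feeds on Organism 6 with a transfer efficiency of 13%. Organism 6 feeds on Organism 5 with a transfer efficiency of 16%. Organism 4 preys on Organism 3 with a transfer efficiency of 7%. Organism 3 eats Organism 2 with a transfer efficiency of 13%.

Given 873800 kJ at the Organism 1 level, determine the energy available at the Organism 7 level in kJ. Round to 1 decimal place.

Organism 2: 873800 × 0.17 = 148546 kJ
Organism 3: 148546 × 0.13 = 19310.98 kJ
Organism 4: 19310.98 × 0.07 = 1351.7686 kJ
Organism 5: 1351.7686 × 0.13 = 175.729918 kJ
Organism 6: 175.729918 × 0.16 = 28.11678688 kJ
Organism 7: 28.11678688 × 0.13 = 3.6551822944 kJ

3.7 kJ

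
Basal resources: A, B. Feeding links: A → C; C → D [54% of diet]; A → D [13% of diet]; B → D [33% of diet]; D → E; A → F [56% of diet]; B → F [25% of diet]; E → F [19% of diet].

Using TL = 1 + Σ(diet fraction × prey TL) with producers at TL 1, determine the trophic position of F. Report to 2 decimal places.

C: 1 + 1 = 2
D: 1 + (0.54×2 + 0.13×1 + 0.33×1) = 2.54
E: 1 + 2.54 = 3.54
F: 1 + (0.56×1 + 0.25×1 + 0.19×3.54) = 2.4826

2.48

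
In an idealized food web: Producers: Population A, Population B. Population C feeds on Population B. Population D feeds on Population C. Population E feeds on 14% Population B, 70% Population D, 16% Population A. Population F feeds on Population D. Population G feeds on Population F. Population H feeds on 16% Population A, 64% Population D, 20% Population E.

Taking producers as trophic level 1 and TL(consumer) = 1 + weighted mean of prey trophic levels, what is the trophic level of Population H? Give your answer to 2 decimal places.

3.76

Population C: 1 + 1 = 2
Population D: 1 + 2 = 3
Population E: 1 + (0.14×1 + 0.7×3 + 0.16×1) = 3.4
Population F: 1 + 3 = 4
Population G: 1 + 4 = 5
Population H: 1 + (0.16×1 + 0.64×3 + 0.2×3.4) = 3.76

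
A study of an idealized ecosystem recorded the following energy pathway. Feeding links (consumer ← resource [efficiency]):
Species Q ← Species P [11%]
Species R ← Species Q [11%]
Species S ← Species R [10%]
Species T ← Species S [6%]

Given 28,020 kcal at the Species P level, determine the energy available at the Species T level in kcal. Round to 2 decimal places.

2.03 kcal

Species Q: 28020 × 0.11 = 3082.2 kcal
Species R: 3082.2 × 0.11 = 339.042 kcal
Species S: 339.042 × 0.1 = 33.9042 kcal
Species T: 33.9042 × 0.06 = 2.034252 kcal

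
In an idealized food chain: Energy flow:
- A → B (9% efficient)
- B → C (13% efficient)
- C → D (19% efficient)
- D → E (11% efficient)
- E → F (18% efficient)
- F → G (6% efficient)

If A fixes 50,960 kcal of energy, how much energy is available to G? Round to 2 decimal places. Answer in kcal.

B: 50960 × 0.09 = 4586.4 kcal
C: 4586.4 × 0.13 = 596.232 kcal
D: 596.232 × 0.19 = 113.28408 kcal
E: 113.28408 × 0.11 = 12.4612488 kcal
F: 12.4612488 × 0.18 = 2.243024784 kcal
G: 2.243024784 × 0.06 = 0.13458148704 kcal

0.13 kcal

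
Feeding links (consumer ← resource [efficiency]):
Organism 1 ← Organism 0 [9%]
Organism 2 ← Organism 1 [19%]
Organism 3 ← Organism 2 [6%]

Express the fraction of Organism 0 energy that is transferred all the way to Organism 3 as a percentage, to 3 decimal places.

0.103%

Product of link efficiencies: 0.09 × 0.19 × 0.06 = 0.001026
As a percentage: 0.001026 × 100 = 0.103%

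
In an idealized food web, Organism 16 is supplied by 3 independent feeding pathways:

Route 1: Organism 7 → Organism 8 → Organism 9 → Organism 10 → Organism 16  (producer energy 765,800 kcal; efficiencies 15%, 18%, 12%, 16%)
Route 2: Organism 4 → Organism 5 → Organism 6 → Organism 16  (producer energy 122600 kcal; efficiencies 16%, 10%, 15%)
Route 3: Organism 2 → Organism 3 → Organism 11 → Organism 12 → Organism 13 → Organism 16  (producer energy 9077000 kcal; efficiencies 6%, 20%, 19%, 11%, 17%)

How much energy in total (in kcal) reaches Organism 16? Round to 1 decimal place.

Route 1: 765800 × 0.15 × 0.18 × 0.12 × 0.16 = 396.99072 kcal
Route 2: 122600 × 0.16 × 0.1 × 0.15 = 294.24 kcal
Route 3: 9077000 × 0.06 × 0.2 × 0.19 × 0.11 × 0.17 = 387.006972 kcal
Total at Organism 16: 396.99072 + 294.24 + 387.006972 = 1078.237692 kcal

1078.2 kcal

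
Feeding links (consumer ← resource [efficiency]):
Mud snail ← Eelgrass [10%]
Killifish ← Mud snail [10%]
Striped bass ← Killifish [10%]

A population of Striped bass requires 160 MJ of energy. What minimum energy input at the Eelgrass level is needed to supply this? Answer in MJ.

Cumulative transfer efficiency: 0.1 × 0.1 × 0.1 = 0.001
Eelgrass energy = 160 / 0.001 = 160000 MJ

160000 MJ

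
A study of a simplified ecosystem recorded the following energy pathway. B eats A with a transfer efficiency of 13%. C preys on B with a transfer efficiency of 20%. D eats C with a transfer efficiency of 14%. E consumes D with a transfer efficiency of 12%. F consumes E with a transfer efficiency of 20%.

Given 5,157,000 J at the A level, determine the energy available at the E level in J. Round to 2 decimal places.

2252.58 J

B: 5157000 × 0.13 = 670410 J
C: 670410 × 0.2 = 134082 J
D: 134082 × 0.14 = 18771.48 J
E: 18771.48 × 0.12 = 2252.5776 J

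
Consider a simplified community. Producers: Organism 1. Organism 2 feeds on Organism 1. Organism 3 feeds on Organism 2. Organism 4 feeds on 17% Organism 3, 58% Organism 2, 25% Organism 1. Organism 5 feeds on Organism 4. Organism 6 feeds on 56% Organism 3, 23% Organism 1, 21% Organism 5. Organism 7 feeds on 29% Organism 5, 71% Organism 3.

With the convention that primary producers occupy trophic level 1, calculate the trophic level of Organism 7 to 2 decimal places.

4.27

Organism 2: 1 + 1 = 2
Organism 3: 1 + 2 = 3
Organism 4: 1 + (0.17×3 + 0.58×2 + 0.25×1) = 2.92
Organism 5: 1 + 2.92 = 3.92
Organism 6: 1 + (0.56×3 + 0.23×1 + 0.21×3.92) = 3.7332
Organism 7: 1 + (0.29×3.92 + 0.71×3) = 4.2668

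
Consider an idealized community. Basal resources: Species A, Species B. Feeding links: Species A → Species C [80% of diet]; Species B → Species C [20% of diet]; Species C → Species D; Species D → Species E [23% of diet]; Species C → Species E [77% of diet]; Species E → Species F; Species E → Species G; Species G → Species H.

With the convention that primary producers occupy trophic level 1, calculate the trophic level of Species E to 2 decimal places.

3.23

Species C: 1 + (0.8×1 + 0.2×1) = 2
Species D: 1 + 2 = 3
Species E: 1 + (0.23×3 + 0.77×2) = 3.23
Species F: 1 + 3.23 = 4.23
Species G: 1 + 3.23 = 4.23
Species H: 1 + 4.23 = 5.23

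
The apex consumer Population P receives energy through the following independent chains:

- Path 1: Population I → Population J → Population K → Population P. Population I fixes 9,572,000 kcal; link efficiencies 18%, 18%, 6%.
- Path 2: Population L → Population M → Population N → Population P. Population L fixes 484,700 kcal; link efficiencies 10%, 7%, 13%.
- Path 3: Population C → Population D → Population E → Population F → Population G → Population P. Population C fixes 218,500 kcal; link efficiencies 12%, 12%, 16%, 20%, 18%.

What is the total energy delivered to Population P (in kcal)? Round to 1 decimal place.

Path 1: 9572000 × 0.18 × 0.18 × 0.06 = 18607.968 kcal
Path 2: 484700 × 0.1 × 0.07 × 0.13 = 441.077 kcal
Path 3: 218500 × 0.12 × 0.12 × 0.16 × 0.2 × 0.18 = 18.123264 kcal
Total at Population P: 18607.968 + 441.077 + 18.123264 = 19067.168264 kcal

19067.2 kcal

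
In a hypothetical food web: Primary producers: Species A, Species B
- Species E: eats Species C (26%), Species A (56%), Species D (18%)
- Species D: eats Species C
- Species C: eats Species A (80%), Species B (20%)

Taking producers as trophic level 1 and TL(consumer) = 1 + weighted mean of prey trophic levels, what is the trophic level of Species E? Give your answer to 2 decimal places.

2.62

Species C: 1 + (0.8×1 + 0.2×1) = 2
Species D: 1 + 2 = 3
Species E: 1 + (0.26×2 + 0.56×1 + 0.18×3) = 2.62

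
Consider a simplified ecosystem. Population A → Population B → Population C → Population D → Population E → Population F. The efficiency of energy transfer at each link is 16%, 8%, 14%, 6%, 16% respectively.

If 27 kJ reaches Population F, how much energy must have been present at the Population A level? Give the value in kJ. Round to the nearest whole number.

1569475 kJ

Cumulative transfer efficiency: 0.16 × 0.08 × 0.14 × 0.06 × 0.16 = 0.0000172032
Population A energy = 27 / 0.0000172032 = 1569475 kJ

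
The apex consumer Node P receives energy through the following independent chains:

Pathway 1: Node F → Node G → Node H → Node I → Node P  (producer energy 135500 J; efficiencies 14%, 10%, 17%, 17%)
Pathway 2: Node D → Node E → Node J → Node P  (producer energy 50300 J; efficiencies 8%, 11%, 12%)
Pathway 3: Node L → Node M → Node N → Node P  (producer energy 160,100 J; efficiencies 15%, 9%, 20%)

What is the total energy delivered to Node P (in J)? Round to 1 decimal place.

540.2 J

Pathway 1: 135500 × 0.14 × 0.1 × 0.17 × 0.17 = 54.8233 J
Pathway 2: 50300 × 0.08 × 0.11 × 0.12 = 53.1168 J
Pathway 3: 160100 × 0.15 × 0.09 × 0.2 = 432.27 J
Total at Node P: 54.8233 + 53.1168 + 432.27 = 540.2101 J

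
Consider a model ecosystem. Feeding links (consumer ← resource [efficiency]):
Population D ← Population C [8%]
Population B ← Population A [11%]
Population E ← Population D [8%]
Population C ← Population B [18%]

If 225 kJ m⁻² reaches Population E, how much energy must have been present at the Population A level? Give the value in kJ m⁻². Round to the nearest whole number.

1775568 kJ m⁻²

Cumulative transfer efficiency: 0.11 × 0.18 × 0.08 × 0.08 = 0.00012672
Population A energy = 225 / 0.00012672 = 1775568 kJ m⁻²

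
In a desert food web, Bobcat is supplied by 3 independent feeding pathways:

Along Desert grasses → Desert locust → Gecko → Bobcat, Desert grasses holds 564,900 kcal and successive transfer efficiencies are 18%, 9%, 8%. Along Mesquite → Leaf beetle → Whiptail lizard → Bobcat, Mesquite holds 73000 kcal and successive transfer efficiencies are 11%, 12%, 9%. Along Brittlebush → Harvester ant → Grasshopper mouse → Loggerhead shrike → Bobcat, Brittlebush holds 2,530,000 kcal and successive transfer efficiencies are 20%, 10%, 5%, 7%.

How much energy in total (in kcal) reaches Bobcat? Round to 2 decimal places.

Via Desert grasses: 564900 × 0.18 × 0.09 × 0.08 = 732.1104 kcal
Via Mesquite: 73000 × 0.11 × 0.12 × 0.09 = 86.724 kcal
Via Brittlebush: 2530000 × 0.2 × 0.1 × 0.05 × 0.07 = 177.1 kcal
Total at Bobcat: 732.1104 + 86.724 + 177.1 = 995.9344 kcal

995.93 kcal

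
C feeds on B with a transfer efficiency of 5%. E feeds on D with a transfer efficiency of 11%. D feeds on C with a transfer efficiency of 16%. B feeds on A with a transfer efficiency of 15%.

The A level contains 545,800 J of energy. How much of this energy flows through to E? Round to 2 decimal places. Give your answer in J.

72.05 J

B: 545800 × 0.15 = 81870 J
C: 81870 × 0.05 = 4093.5 J
D: 4093.5 × 0.16 = 654.96 J
E: 654.96 × 0.11 = 72.0456 J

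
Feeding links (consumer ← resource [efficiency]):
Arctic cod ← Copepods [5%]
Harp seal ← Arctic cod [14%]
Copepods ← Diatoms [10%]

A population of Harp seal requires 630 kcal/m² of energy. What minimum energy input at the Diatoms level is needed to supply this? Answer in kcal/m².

900000 kcal/m²

Cumulative transfer efficiency: 0.1 × 0.05 × 0.14 = 0.0007
Diatoms energy = 630 / 0.0007 = 900000 kcal/m²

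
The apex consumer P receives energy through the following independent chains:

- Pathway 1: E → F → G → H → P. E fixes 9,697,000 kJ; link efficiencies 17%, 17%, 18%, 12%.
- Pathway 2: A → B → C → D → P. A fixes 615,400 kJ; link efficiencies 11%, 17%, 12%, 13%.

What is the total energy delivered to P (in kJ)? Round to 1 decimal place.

6232.8 kJ

Pathway 1: 9697000 × 0.17 × 0.17 × 0.18 × 0.12 = 6053.25528 kJ
Pathway 2: 615400 × 0.11 × 0.17 × 0.12 × 0.13 = 179.524488 kJ
Total at P: 6053.25528 + 179.524488 = 6232.779768 kJ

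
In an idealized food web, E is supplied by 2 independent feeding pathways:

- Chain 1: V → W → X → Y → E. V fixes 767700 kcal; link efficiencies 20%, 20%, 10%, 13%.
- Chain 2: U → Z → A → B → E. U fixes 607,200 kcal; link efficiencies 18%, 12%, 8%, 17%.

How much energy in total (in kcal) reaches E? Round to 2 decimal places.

Chain 1: 767700 × 0.2 × 0.2 × 0.1 × 0.13 = 399.204 kcal
Chain 2: 607200 × 0.18 × 0.12 × 0.08 × 0.17 = 178.371072 kcal
Total at E: 399.204 + 178.371072 = 577.575072 kcal

577.58 kcal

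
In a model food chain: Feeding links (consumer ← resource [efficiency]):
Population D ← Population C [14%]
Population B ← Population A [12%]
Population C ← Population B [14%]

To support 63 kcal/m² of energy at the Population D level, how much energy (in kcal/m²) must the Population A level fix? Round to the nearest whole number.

26786 kcal/m²

Cumulative transfer efficiency: 0.12 × 0.14 × 0.14 = 0.002352
Population A energy = 63 / 0.002352 = 26786 kcal/m²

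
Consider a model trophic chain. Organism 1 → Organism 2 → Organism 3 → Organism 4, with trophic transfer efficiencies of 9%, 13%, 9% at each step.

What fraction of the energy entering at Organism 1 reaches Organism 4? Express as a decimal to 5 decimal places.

0.00105

Product of link efficiencies: 0.09 × 0.13 × 0.09 = 0.001053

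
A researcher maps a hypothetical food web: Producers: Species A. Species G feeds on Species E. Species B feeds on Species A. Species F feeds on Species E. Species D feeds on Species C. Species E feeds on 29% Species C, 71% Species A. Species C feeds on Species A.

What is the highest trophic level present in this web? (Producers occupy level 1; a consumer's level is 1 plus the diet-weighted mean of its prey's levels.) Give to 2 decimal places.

3.29

Species B: 1 + 1 = 2
Species C: 1 + 1 = 2
Species D: 1 + 2 = 3
Species E: 1 + (0.29×2 + 0.71×1) = 2.29
Species F: 1 + 2.29 = 3.29
Species G: 1 + 2.29 = 3.29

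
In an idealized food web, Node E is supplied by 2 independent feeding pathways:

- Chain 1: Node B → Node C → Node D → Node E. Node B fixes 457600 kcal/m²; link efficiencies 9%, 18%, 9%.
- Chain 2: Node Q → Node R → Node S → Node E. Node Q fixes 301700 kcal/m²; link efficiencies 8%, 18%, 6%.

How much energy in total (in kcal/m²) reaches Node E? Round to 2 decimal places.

Chain 1: 457600 × 0.09 × 0.18 × 0.09 = 667.1808 kcal/m²
Chain 2: 301700 × 0.08 × 0.18 × 0.06 = 260.6688 kcal/m²
Total at Node E: 667.1808 + 260.6688 = 927.8496 kcal/m²

927.85 kcal/m²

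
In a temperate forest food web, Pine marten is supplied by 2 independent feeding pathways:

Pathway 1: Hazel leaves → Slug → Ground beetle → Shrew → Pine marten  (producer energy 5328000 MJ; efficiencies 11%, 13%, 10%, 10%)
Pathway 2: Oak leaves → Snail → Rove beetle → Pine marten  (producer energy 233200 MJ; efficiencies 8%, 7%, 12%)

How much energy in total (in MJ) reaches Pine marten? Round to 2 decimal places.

918.61 MJ

Pathway 1: 5328000 × 0.11 × 0.13 × 0.1 × 0.1 = 761.904 MJ
Pathway 2: 233200 × 0.08 × 0.07 × 0.12 = 156.7104 MJ
Total at Pine marten: 761.904 + 156.7104 = 918.6144 MJ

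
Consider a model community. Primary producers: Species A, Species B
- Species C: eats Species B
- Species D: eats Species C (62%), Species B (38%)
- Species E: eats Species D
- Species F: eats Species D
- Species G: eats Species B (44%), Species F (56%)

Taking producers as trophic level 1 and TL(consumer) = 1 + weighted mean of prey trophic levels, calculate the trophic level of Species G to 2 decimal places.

Species C: 1 + 1 = 2
Species D: 1 + (0.62×2 + 0.38×1) = 2.62
Species E: 1 + 2.62 = 3.62
Species F: 1 + 2.62 = 3.62
Species G: 1 + (0.44×1 + 0.56×3.62) = 3.4672

3.47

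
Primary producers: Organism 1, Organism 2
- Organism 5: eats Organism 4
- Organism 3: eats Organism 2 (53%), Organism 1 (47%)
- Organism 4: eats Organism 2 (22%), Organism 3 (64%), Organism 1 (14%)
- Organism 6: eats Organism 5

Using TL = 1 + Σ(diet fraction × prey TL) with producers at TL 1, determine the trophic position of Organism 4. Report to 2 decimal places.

2.64

Organism 3: 1 + (0.53×1 + 0.47×1) = 2
Organism 4: 1 + (0.22×1 + 0.64×2 + 0.14×1) = 2.64
Organism 5: 1 + 2.64 = 3.64
Organism 6: 1 + 3.64 = 4.64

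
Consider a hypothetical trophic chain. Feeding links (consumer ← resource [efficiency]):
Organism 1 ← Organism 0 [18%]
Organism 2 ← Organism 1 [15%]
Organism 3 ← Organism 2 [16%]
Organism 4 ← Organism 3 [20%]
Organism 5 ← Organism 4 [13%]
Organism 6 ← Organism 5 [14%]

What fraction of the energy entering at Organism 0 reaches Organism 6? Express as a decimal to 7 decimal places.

0.0000157

Product of link efficiencies: 0.18 × 0.15 × 0.16 × 0.2 × 0.13 × 0.14 = 0.0000157248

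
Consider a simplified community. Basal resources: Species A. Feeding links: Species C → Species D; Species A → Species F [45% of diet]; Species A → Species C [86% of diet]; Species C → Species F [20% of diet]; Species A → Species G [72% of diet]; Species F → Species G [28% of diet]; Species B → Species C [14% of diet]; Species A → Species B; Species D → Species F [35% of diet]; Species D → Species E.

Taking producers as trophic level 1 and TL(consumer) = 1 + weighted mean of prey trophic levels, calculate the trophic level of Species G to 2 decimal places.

2.55

Species B: 1 + 1 = 2
Species C: 1 + (0.14×2 + 0.86×1) = 2.14
Species D: 1 + 2.14 = 3.14
Species E: 1 + 3.14 = 4.14
Species F: 1 + (0.2×2.14 + 0.45×1 + 0.35×3.14) = 2.977
Species G: 1 + (0.72×1 + 0.28×2.977) = 2.55356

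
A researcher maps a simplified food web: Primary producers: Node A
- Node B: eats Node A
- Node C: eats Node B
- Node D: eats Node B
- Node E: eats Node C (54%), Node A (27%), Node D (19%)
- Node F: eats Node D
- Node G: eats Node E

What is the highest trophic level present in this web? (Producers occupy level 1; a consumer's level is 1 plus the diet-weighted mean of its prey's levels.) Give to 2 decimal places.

Node B: 1 + 1 = 2
Node C: 1 + 2 = 3
Node D: 1 + 2 = 3
Node E: 1 + (0.54×3 + 0.27×1 + 0.19×3) = 3.46
Node F: 1 + 3 = 4
Node G: 1 + 3.46 = 4.46

4.46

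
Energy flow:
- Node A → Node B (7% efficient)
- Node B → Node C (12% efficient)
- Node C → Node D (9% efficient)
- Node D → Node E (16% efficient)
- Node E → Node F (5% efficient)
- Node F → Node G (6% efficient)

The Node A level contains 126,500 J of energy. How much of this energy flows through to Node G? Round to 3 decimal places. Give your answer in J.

0.046 J

Node B: 126500 × 0.07 = 8855 J
Node C: 8855 × 0.12 = 1062.6 J
Node D: 1062.6 × 0.09 = 95.634 J
Node E: 95.634 × 0.16 = 15.30144 J
Node F: 15.30144 × 0.05 = 0.765072 J
Node G: 0.765072 × 0.06 = 0.04590432 J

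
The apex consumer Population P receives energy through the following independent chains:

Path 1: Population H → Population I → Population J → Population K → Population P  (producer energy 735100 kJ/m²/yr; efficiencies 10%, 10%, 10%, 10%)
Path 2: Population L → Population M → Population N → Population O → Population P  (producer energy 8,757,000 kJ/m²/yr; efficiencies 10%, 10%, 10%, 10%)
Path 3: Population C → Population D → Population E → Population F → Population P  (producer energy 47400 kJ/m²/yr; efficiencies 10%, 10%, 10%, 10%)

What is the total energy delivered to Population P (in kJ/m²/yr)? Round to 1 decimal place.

954.0 kJ/m²/yr

Path 1: 735100 × 0.1 × 0.1 × 0.1 × 0.1 = 73.51 kJ/m²/yr
Path 2: 8757000 × 0.1 × 0.1 × 0.1 × 0.1 = 875.7 kJ/m²/yr
Path 3: 47400 × 0.1 × 0.1 × 0.1 × 0.1 = 4.74 kJ/m²/yr
Total at Population P: 73.51 + 875.7 + 4.74 = 953.95 kJ/m²/yr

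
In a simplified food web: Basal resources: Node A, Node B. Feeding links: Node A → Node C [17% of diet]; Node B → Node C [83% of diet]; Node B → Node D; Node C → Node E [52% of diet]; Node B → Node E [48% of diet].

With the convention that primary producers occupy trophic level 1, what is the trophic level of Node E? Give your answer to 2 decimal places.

Node C: 1 + (0.17×1 + 0.83×1) = 2
Node D: 1 + 1 = 2
Node E: 1 + (0.52×2 + 0.48×1) = 2.52

2.52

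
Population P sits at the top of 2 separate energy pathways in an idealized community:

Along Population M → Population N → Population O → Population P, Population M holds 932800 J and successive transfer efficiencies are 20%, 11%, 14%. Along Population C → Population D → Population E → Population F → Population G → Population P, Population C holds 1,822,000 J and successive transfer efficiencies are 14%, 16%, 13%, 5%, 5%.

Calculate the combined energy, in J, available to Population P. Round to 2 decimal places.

2886.29 J

Via Population M: 932800 × 0.2 × 0.11 × 0.14 = 2873.024 J
Via Population C: 1822000 × 0.14 × 0.16 × 0.13 × 0.05 × 0.05 = 13.26416 J
Total at Population P: 2873.024 + 13.26416 = 2886.28816 J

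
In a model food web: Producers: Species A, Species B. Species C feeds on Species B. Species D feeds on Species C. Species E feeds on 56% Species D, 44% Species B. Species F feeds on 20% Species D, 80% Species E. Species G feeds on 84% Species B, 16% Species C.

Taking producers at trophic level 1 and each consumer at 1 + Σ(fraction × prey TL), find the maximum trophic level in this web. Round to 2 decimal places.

Species C: 1 + 1 = 2
Species D: 1 + 2 = 3
Species E: 1 + (0.56×3 + 0.44×1) = 3.12
Species F: 1 + (0.2×3 + 0.8×3.12) = 4.096
Species G: 1 + (0.84×1 + 0.16×2) = 2.16

4.10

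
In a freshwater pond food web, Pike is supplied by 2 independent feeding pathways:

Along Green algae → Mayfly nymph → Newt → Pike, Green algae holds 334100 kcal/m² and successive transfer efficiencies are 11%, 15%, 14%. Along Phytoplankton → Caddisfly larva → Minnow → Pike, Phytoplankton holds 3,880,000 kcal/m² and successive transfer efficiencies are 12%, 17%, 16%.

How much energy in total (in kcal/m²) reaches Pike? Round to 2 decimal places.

13436.09 kcal/m²

Via Green algae: 334100 × 0.11 × 0.15 × 0.14 = 771.771 kcal/m²
Via Phytoplankton: 3880000 × 0.12 × 0.17 × 0.16 = 12664.32 kcal/m²
Total at Pike: 771.771 + 12664.32 = 13436.091 kcal/m²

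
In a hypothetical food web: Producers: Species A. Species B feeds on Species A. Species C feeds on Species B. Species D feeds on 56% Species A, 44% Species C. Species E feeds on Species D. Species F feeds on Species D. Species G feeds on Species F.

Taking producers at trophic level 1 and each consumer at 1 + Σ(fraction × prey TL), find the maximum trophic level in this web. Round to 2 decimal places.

Species B: 1 + 1 = 2
Species C: 1 + 2 = 3
Species D: 1 + (0.56×1 + 0.44×3) = 2.88
Species E: 1 + 2.88 = 3.88
Species F: 1 + 2.88 = 3.88
Species G: 1 + 3.88 = 4.88

4.88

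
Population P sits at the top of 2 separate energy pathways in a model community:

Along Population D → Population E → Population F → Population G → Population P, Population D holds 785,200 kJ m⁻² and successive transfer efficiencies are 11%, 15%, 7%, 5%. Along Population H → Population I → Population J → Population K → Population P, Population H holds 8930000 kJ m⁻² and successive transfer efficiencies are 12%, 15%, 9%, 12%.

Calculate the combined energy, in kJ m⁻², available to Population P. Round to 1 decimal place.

Via Population D: 785200 × 0.11 × 0.15 × 0.07 × 0.05 = 45.3453 kJ m⁻²
Via Population H: 8930000 × 0.12 × 0.15 × 0.09 × 0.12 = 1735.992 kJ m⁻²
Total at Population P: 45.3453 + 1735.992 = 1781.3373 kJ m⁻²

1781.3 kJ m⁻²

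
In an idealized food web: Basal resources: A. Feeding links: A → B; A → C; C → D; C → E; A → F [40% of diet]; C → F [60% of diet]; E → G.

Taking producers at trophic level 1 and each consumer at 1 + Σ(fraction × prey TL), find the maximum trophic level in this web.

4

B: 1 + 1 = 2
C: 1 + 1 = 2
D: 1 + 2 = 3
E: 1 + 2 = 3
F: 1 + (0.4×1 + 0.6×2) = 2.6
G: 1 + 3 = 4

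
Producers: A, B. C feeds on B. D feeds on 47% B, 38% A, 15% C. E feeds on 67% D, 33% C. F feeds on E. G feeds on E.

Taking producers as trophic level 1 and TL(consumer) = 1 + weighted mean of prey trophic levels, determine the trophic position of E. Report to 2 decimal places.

3.10

C: 1 + 1 = 2
D: 1 + (0.47×1 + 0.38×1 + 0.15×2) = 2.15
E: 1 + (0.67×2.15 + 0.33×2) = 3.1005
F: 1 + 3.1005 = 4.1005
G: 1 + 3.1005 = 4.1005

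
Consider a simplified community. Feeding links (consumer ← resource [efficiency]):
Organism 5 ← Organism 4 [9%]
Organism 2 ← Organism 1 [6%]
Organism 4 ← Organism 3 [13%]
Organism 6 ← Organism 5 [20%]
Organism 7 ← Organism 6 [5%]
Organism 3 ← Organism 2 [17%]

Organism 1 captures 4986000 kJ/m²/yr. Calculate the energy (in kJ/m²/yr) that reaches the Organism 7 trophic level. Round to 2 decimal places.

5.95 kJ/m²/yr

Organism 2: 4986000 × 0.06 = 299160 kJ/m²/yr
Organism 3: 299160 × 0.17 = 50857.2 kJ/m²/yr
Organism 4: 50857.2 × 0.13 = 6611.436 kJ/m²/yr
Organism 5: 6611.436 × 0.09 = 595.02924 kJ/m²/yr
Organism 6: 595.02924 × 0.2 = 119.005848 kJ/m²/yr
Organism 7: 119.005848 × 0.05 = 5.9502924 kJ/m²/yr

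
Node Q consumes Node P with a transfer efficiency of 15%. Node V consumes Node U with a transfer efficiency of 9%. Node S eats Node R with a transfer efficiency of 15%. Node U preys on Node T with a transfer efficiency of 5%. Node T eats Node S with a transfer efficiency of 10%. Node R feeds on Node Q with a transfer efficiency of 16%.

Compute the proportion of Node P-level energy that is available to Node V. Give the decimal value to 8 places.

Product of link efficiencies: 0.15 × 0.16 × 0.15 × 0.1 × 0.05 × 0.09 = 0.00000162

0.00000162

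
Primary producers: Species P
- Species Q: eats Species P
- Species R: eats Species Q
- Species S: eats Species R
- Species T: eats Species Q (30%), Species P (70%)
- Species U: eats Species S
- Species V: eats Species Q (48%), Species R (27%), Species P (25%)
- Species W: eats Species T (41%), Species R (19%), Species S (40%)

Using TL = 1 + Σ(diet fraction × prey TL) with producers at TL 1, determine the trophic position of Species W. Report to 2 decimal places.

Species Q: 1 + 1 = 2
Species R: 1 + 2 = 3
Species S: 1 + 3 = 4
Species T: 1 + (0.3×2 + 0.7×1) = 2.3
Species U: 1 + 4 = 5
Species V: 1 + (0.48×2 + 0.27×3 + 0.25×1) = 3.02
Species W: 1 + (0.41×2.3 + 0.19×3 + 0.4×4) = 4.113

4.11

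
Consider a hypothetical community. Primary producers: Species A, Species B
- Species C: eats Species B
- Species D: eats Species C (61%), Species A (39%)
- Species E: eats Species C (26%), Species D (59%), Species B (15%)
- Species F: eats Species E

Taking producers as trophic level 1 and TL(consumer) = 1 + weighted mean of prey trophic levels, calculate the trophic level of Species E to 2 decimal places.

3.21

Species C: 1 + 1 = 2
Species D: 1 + (0.61×2 + 0.39×1) = 2.61
Species E: 1 + (0.26×2 + 0.59×2.61 + 0.15×1) = 3.2099
Species F: 1 + 3.2099 = 4.2099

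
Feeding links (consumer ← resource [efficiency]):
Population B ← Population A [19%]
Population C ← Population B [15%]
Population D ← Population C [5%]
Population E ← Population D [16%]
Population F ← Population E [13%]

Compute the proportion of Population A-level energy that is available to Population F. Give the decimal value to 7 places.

0.0000296

Product of link efficiencies: 0.19 × 0.15 × 0.05 × 0.16 × 0.13 = 0.00002964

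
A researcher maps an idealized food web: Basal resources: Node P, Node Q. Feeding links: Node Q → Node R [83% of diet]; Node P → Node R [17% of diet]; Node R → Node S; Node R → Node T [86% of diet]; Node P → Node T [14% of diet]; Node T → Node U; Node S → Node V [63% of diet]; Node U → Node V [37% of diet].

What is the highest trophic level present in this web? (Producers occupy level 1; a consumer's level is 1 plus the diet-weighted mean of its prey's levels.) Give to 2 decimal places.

Node R: 1 + (0.83×1 + 0.17×1) = 2
Node S: 1 + 2 = 3
Node T: 1 + (0.86×2 + 0.14×1) = 2.86
Node U: 1 + 2.86 = 3.86
Node V: 1 + (0.63×3 + 0.37×3.86) = 4.3182

4.32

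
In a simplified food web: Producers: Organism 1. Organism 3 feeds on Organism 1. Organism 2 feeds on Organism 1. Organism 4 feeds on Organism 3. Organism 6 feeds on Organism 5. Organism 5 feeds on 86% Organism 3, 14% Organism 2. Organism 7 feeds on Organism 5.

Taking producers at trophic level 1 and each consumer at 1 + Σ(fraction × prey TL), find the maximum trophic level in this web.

4

Organism 2: 1 + 1 = 2
Organism 3: 1 + 1 = 2
Organism 4: 1 + 2 = 3
Organism 5: 1 + (0.86×2 + 0.14×2) = 3
Organism 6: 1 + 3 = 4
Organism 7: 1 + 3 = 4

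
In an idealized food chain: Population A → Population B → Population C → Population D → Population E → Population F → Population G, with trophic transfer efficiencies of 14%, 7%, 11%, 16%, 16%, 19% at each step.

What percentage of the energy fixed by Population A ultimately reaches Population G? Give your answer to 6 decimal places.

Product of link efficiencies: 0.14 × 0.07 × 0.11 × 0.16 × 0.16 × 0.19 = 0.000005243392
As a percentage: 0.000005243392 × 100 = 0.000524%

0.000524%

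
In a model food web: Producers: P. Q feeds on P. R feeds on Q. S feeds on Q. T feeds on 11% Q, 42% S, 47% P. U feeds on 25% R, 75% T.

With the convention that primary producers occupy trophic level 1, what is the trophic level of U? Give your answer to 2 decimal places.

3.96

Q: 1 + 1 = 2
R: 1 + 2 = 3
S: 1 + 2 = 3
T: 1 + (0.11×2 + 0.42×3 + 0.47×1) = 2.95
U: 1 + (0.25×3 + 0.75×2.95) = 3.9625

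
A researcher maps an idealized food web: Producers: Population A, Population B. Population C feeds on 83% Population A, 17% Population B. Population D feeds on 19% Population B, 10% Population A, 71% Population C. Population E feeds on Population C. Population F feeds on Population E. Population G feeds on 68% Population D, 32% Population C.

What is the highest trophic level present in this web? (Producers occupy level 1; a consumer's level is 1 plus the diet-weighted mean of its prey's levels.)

4

Population C: 1 + (0.83×1 + 0.17×1) = 2
Population D: 1 + (0.19×1 + 0.1×1 + 0.71×2) = 2.71
Population E: 1 + 2 = 3
Population F: 1 + 3 = 4
Population G: 1 + (0.68×2.71 + 0.32×2) = 3.4828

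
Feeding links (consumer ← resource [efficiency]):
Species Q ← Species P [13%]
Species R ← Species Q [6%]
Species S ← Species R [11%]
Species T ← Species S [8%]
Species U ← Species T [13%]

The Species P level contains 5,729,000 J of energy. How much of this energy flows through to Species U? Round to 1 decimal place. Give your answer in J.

51.1 J

Species Q: 5729000 × 0.13 = 744770 J
Species R: 744770 × 0.06 = 44686.2 J
Species S: 44686.2 × 0.11 = 4915.482 J
Species T: 4915.482 × 0.08 = 393.23856 J
Species U: 393.23856 × 0.13 = 51.1210128 J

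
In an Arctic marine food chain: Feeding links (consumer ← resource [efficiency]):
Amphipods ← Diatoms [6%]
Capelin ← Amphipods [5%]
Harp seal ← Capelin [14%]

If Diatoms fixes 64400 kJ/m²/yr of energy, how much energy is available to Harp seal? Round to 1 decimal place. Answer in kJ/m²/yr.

27.0 kJ/m²/yr

Amphipods: 64400 × 0.06 = 3864 kJ/m²/yr
Capelin: 3864 × 0.05 = 193.2 kJ/m²/yr
Harp seal: 193.2 × 0.14 = 27.048 kJ/m²/yr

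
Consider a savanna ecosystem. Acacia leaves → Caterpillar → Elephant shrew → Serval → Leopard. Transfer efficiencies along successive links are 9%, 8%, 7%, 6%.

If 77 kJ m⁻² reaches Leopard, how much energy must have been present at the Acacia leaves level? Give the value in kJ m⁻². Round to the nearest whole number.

Cumulative transfer efficiency: 0.09 × 0.08 × 0.07 × 0.06 = 0.00003024
Acacia leaves energy = 77 / 0.00003024 = 2546296 kJ m⁻²

2546296 kJ m⁻²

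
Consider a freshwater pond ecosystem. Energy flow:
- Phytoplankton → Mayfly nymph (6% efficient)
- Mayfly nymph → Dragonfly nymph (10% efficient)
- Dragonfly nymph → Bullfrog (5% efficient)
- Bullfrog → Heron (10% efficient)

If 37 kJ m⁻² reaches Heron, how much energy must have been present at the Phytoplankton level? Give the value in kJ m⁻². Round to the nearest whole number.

1233333 kJ m⁻²

Cumulative transfer efficiency: 0.06 × 0.1 × 0.05 × 0.1 = 0.00003
Phytoplankton energy = 37 / 0.00003 = 1233333 kJ m⁻²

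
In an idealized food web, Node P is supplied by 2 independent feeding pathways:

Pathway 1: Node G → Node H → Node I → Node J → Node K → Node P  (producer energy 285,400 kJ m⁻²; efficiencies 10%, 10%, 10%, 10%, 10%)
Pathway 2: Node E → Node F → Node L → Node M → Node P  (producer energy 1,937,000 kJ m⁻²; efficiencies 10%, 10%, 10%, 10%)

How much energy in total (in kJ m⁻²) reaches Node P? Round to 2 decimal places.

196.55 kJ m⁻²

Pathway 1: 285400 × 0.1 × 0.1 × 0.1 × 0.1 × 0.1 = 2.854 kJ m⁻²
Pathway 2: 1937000 × 0.1 × 0.1 × 0.1 × 0.1 = 193.7 kJ m⁻²
Total at Node P: 2.854 + 193.7 = 196.554 kJ m⁻²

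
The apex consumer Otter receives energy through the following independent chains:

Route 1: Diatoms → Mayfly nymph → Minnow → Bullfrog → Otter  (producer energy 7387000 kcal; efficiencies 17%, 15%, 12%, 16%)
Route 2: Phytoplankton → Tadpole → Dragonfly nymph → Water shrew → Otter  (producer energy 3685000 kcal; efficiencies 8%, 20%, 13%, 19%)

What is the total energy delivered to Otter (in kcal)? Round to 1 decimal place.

5073.0 kcal

Route 1: 7387000 × 0.17 × 0.15 × 0.12 × 0.16 = 3616.6752 kcal
Route 2: 3685000 × 0.08 × 0.2 × 0.13 × 0.19 = 1456.312 kcal
Total at Otter: 3616.6752 + 1456.312 = 5072.9872 kcal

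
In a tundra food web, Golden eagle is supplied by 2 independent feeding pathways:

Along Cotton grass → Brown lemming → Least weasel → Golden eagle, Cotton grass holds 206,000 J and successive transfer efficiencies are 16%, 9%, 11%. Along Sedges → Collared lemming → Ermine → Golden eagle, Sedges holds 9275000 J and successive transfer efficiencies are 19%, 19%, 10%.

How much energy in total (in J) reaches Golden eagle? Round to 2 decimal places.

Via Cotton grass: 206000 × 0.16 × 0.09 × 0.11 = 326.304 J
Via Sedges: 9275000 × 0.19 × 0.19 × 0.1 = 33482.75 J
Total at Golden eagle: 326.304 + 33482.75 = 33809.054 J

33809.05 J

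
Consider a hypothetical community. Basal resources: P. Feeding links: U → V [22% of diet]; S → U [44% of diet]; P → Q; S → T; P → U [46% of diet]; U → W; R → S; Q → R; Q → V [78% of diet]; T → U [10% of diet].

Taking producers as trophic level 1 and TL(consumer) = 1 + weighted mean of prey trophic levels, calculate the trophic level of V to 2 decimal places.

Q: 1 + 1 = 2
R: 1 + 2 = 3
S: 1 + 3 = 4
T: 1 + 4 = 5
U: 1 + (0.1×5 + 0.44×4 + 0.46×1) = 3.72
V: 1 + (0.78×2 + 0.22×3.72) = 3.3784
W: 1 + 3.72 = 4.72

3.38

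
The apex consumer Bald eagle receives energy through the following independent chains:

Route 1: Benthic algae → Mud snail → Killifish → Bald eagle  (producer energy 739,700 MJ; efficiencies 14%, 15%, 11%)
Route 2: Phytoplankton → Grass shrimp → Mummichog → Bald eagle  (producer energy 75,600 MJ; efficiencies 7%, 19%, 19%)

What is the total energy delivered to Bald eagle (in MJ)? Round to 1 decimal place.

1899.7 MJ

Route 1: 739700 × 0.14 × 0.15 × 0.11 = 1708.707 MJ
Route 2: 75600 × 0.07 × 0.19 × 0.19 = 191.0412 MJ
Total at Bald eagle: 1708.707 + 191.0412 = 1899.7482 MJ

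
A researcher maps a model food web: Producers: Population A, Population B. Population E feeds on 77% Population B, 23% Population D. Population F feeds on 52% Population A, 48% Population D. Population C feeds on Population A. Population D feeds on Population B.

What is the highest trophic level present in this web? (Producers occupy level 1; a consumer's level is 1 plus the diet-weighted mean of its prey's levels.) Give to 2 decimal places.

Population C: 1 + 1 = 2
Population D: 1 + 1 = 2
Population E: 1 + (0.77×1 + 0.23×2) = 2.23
Population F: 1 + (0.52×1 + 0.48×2) = 2.48

2.48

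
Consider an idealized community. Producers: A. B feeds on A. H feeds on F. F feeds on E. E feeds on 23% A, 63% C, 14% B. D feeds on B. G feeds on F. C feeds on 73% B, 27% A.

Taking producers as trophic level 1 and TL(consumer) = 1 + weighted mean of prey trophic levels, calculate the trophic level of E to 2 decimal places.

B: 1 + 1 = 2
C: 1 + (0.73×2 + 0.27×1) = 2.73
D: 1 + 2 = 3
E: 1 + (0.23×1 + 0.63×2.73 + 0.14×2) = 3.2299
F: 1 + 3.2299 = 4.2299
G: 1 + 4.2299 = 5.2299
H: 1 + 4.2299 = 5.2299

3.23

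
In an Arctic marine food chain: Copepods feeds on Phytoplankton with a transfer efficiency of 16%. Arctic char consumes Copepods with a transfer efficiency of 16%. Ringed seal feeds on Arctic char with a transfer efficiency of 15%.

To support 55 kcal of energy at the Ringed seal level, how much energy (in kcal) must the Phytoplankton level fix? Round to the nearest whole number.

14323 kcal

Cumulative transfer efficiency: 0.16 × 0.16 × 0.15 = 0.00384
Phytoplankton energy = 55 / 0.00384 = 14323 kcal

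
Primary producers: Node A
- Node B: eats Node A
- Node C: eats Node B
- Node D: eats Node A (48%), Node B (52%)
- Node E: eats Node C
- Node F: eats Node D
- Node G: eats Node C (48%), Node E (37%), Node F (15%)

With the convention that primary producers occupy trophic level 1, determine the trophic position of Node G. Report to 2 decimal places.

4.45

Node B: 1 + 1 = 2
Node C: 1 + 2 = 3
Node D: 1 + (0.48×1 + 0.52×2) = 2.52
Node E: 1 + 3 = 4
Node F: 1 + 2.52 = 3.52
Node G: 1 + (0.48×3 + 0.37×4 + 0.15×3.52) = 4.448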